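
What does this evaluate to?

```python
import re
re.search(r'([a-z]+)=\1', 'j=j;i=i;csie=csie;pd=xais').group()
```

'j=j'

A backreference is literal: `\1` must see the identical characters the first group matched.
The match spans [0:3] → 'j=j'.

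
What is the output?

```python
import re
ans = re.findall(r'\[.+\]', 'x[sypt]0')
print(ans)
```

['[sypt]']

Scanning left to right: at [1:7] → '[sypt]'.
Since nothing is captured, `findall` lists the 1 matched substring directly.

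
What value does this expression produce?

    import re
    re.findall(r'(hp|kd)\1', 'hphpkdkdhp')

After group 1 captures some text, `\1` only succeeds where that same text appears again.
Scanning left to right: at [0:4] match 'hphp', group 1 = 'hp'; at [4:8] match 'kdkd', group 1 = 'kd'.
One capturing group, so `findall` returns just the captured substring from each match — 2 in all.

['hp', 'kd']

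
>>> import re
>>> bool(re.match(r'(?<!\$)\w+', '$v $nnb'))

False

`re.match` won't scan ahead — the pattern has to work from the very first character.
Here the string doesn't start with a match, so the call returns None, and `bool(None)` is False.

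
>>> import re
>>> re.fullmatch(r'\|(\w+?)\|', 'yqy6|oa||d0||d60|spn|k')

None

`re.fullmatch` requires the pattern to consume the entire string.
Here the pattern can't cover the whole string, so the call returns None.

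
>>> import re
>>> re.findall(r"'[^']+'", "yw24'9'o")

["'9'"]

With no groups in the pattern, `findall` gives back each whole match — 1 here.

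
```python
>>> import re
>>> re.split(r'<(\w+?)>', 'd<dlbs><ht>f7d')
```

['d', 'dlbs', '', 'ht', 'f7d']

With a capturing group present, the delimiter's captured portion is kept in the result list.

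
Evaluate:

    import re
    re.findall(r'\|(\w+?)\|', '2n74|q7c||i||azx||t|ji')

Walking the string: at [4:9] match '|q7c|', group 1 = 'q7c'; at [9:12] match '|i|', group 1 = 'i'; at [12:17] match '|azx|', group 1 = 'azx'; at [17:20] match '|t|', group 1 = 't'.
One capturing group, so `findall` returns just the captured substring from each match — 4 in all.

['q7c', 'i', 'azx', 't']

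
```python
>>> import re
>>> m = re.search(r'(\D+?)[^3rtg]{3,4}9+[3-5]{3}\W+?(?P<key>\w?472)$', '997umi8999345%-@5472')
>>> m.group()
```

Pattern: one or more of a non-digit (lazy) (captured); then 3 to 4 of any character except [3rtg]; then one or more of the literal '9', then exactly 3 of a character in [3-5], then one or more of a non-word character (lazy); then optionally a word character, then the literal '472' (captured as 'key'); then anchored at the end.
Unlike `match`, `search` isn't anchored — it looks for the pattern anywhere in the string.
The match spans [3:20] → 'umi8999345%-@5472'.
Captured: group 1 = 'u', group 2 = '5472'.

'umi8999345%-@5472'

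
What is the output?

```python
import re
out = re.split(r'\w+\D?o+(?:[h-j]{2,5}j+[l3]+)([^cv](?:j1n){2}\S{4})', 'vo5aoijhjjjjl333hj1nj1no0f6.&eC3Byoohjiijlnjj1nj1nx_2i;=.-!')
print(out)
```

['', 'hj1nj1no0f6', '.&eC3Byoohjiijlnjj1nj1nx_2i;=.-!']

This matches one or more of a word character; then optionally a non-digit, then one or more of the literal 'o'; then 2 to 5 of a character in [h-j], then one or more of the literal 'j', then one or more of one of [l3] (non-capturing group); then any character except [cv], then the literal 'j1n' repeated 2 times, then exactly 4 of a non-whitespace character (captured).
Matches to split on: at [0:27] → 'vo5aoijhjjjjl333hj1nj1no0f6'.
Because the pattern has a capturing group, `split` also inserts each captured text between the pieces.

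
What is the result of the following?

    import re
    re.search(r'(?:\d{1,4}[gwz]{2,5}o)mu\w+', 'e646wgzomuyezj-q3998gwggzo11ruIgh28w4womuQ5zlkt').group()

Pattern: 1 to 4 of a digit, then 2 to 5 of one of [gwz], then a literal 'o' (non-capturing group); then the literal 'mu', then one or more of a word character.
`re.search` tries every starting position until one works.
The match spans [1:14] → '646wgzomuyezj'.

'646wgzomuyezj'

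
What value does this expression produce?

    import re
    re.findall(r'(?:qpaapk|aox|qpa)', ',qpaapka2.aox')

['qpaapk', 'aox']

The regex engine tests alternatives in the order written; an earlier branch that matches wins even if a later one would match more.
Scanning left to right: at [1:7] → 'qpaapk'; at [10:13] → 'aox'.
No capturing groups, so `findall` returns the 2 full match strings.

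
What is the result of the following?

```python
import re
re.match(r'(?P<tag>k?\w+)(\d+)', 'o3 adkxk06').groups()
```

('o', '3')

Pattern: optionally the literal 'k', then one or more of a word character (captured as 'tag'); then one or more of a digit (captured).
`re.match` only tries the pattern at the start of the string.
The match spans [0:2] → 'o3'.
Captured: group 1 = 'o', group 2 = '3'.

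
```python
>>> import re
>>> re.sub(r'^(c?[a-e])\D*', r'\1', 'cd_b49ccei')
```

Pattern: anchored at the start of the string; then optionally the literal 'c', then a character in [a-e] (captured); then zero or more of a non-digit.
Matches: at [0:4] → 'cd_b'.
`\1` in the replacement pulls in group 1's text for each match.

'cd49ccei'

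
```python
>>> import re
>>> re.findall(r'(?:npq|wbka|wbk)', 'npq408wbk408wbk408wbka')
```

['npq', 'wbk', 'wbk', 'wbka']

Alternation isn't longest-match — the leftmost alternative that fits at this position is chosen.
Since nothing is captured, `findall` lists the 4 matched substrings directly.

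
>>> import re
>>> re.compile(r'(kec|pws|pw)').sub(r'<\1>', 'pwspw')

Alternation isn't longest-match — the leftmost alternative that fits at this position is chosen.
The replacement refers to a captured group, so each match is rewritten using its own captured text.

'<pws><pw>'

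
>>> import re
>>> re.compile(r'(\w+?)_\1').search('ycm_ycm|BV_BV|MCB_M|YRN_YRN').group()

'ycm_ycm'

After group 1 captures some text, `\1` only succeeds where that same text appears again.
`search` walks the string left to right and returns the first match it finds.
The match spans [0:7] → 'ycm_ycm'.
Captured: group 1 = 'ycm'.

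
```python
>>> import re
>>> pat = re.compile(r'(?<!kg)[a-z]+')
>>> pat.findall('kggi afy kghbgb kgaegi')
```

`(?!…)`/`(?<!…)` only lets a position through if the neighbouring text does NOT match; no characters are consumed.
Since nothing is captured, `findall` lists the 4 matched substrings directly.

['kggi', 'afy', 'kghbgb', 'kgaegi']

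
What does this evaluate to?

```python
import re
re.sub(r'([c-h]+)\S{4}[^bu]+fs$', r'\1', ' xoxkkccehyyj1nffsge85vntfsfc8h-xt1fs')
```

' xoxkkcceh'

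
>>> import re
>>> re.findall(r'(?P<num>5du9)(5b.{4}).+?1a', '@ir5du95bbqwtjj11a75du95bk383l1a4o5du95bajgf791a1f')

With the lazy modifier that quantifier settles for the fewest repetitions that let the rest of the pattern succeed (the atoms after it are unaffected and can still be greedy).
`findall` packs the 2 group values into a tuple for every match.

[('5du9', '5bbqwt'), ('5du9', '5bk383'), ('5du9', '5bajgf')]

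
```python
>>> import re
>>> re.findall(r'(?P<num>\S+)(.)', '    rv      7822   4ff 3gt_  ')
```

[('rv', ' '), ('7822', ' '), ('4ff', ' '), ('3gt_', ' ')]

Pattern: one or more of a non-whitespace character (captured as 'num'); then any character (captured).
Scanning left to right: at [4:7] match 'rv ', groups = ('rv', ' '); at [12:17] match '7822 ', groups = ('7822', ' '); at [19:23] match '4ff ', groups = ('4ff', ' '); at [23:28] match '3gt_ ', groups = ('3gt_', ' ').
2 groups means each result is a tuple of 2 captured strings — 4 here.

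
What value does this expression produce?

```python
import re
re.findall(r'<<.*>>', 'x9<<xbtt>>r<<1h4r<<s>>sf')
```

['<<xbtt>>r<<1h4r<<s>>']

Matches: at [2:22] → '<<xbtt>>r<<1h4r<<s>>'.
With no groups in the pattern, `findall` gives back each whole match — 1 here.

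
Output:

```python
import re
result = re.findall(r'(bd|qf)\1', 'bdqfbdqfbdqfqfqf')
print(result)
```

A backreference is literal: `\1` must see the identical characters the first group matched.
Scanning left to right: at [10:14] match 'qfqf', group 1 = 'qf'.
With a single group, `findall` returns only what that group captured — 1 item.

['qf']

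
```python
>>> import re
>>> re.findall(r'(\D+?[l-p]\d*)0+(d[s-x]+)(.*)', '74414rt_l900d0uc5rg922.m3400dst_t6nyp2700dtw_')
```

[('.m340', 'dst', '_t6nyp2700dtw_')]

Pattern: one or more of a non-digit (lazy), then a character in [l-p], then zero or more of a digit (captured); then one or more of a literal '0'; then a literal 'd', then one or more of a character in [s-x] (captured); then zero or more of any character (captured).
3 groups means the one result is a tuple of 3 captured strings — 1 here.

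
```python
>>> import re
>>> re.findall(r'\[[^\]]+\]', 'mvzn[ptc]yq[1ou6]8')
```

['[ptc]', '[1ou6]']

No capturing groups, so `findall` returns the 2 full match strings.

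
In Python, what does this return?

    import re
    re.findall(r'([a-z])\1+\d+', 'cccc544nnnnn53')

The backreference `\1` re-matches whatever the first group consumed, character for character.
Walking the string: at [0:7] match 'cccc544', group 1 = 'c'; at [7:14] match 'nnnnn53', group 1 = 'n'.
`findall` collects group 1 from each match (2 total).

['c', 'n']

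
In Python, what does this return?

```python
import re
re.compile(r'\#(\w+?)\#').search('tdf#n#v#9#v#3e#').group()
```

'#n#'

The match spans [3:6] → '#n#'.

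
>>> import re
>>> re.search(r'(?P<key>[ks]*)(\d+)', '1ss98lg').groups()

The pattern matches zero or more of one of [ks] (captured as 'key'); then one or more of a digit (captured).
`search` walks the string left to right and returns the first match it finds.
The match spans [0:1] → '1'.
Captured: group 1 = '', group 2 = '1'.

('', '1')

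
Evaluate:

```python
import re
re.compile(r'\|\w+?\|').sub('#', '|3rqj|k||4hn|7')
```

`sub` substitutes '#' at each match site.

'#k|#7'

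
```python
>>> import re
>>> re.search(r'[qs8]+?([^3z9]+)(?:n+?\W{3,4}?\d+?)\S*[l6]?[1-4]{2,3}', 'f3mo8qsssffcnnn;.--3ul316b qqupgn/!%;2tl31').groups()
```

('qsssffcnn',)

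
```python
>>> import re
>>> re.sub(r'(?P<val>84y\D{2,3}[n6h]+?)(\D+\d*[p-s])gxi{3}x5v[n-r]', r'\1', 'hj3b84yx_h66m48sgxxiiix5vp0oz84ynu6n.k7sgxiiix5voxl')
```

The pattern matches the literal '84y', then 2 to 3 of a non-digit, then one or more of one of [n6h] (lazy) (captured as 'val'); then one or more of a non-digit, then zero or more of a digit, then a character in [p-s] (captured); then the literal 'gx', then exactly 3 of the literal 'i'; then the literal 'x5v', then a character in [n-r].
A non-greedy quantifier consumes as few characters as it can — just enough that the remainder of the pattern still matches from where it stops; whatever follows it matches normally.
Matches: at [29:49] → '84ynu6n.k7sgxiiix5vo'.
`\1` in the replacement pulls in group 1's text for each match.

'hj3b84yx_h66m48sgxxiiix5vp0oz84ynu6xl'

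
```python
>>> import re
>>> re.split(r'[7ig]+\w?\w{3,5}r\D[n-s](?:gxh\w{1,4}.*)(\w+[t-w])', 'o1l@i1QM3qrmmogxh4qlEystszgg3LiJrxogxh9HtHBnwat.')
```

['o1l@i1QM3qrmmogxh4qlEystsz', 'at', '.']

This matches one or more of one of [7ig], then optionally a word character, then 3 to 5 of a word character; then a literal 'r', then a non-digit, then a character in [n-s]; then the literal 'gxh', then 1 to 4 of a word character, then zero or more of any character (non-capturing group); then one or more of a word character, then a character in [t-w] (captured).
Matches to split on: at [26:47] → 'gg3LiJrxogxh9HtHBnwat'.
With a capturing group present, the delimiter's captured portion is kept in the result list.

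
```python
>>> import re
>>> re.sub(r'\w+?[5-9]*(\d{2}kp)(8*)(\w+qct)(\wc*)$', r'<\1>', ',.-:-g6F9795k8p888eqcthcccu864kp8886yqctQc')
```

',.-:-<64kp>'

The pattern matches one or more of a word character (lazy), then zero or more of a character in [5-9]; then exactly 2 of a digit, then the literal 'kp' (captured); then zero or more of a literal '8' (captured); then one or more of a word character, then the literal 'qct' (captured); then a word character, then zero or more of the literal 'c' (captured); then anchored at the end.
Matches: at [5:42] → 'g6F9795k8p888eqcthcccu864kp8886yqctQc'.
Each match is replaced using the text its own group 1 captured.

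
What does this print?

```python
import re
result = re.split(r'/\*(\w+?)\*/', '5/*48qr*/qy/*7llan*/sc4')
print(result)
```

['5', '48qr', 'qy', '7llan', 'sc4']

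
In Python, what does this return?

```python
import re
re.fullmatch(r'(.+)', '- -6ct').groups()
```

This matches one or more of any character (captured).
`re.fullmatch` requires the pattern to consume the entire string.
The match spans [0:6] → '- -6ct'.
Captured: group 1 = '- -6ct'.

('- -6ct',)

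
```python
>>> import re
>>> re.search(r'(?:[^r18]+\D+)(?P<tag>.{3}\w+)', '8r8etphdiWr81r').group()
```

'etphdiWr81r'

This matches one or more of any character except [r18], then one or more of a non-digit (non-capturing group); then exactly 3 of any character, then one or more of a word character (captured as 'tag').
The match spans [3:14] → 'etphdiWr81r'.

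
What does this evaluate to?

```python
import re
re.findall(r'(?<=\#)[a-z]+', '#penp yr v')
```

['penp']

Because the assertion is zero-width, the text it checks is not consumed and won't appear in the result.
Scanning left to right: at [1:5] → 'penp'.
With no groups in the pattern, `findall` gives back each whole match — 1 here.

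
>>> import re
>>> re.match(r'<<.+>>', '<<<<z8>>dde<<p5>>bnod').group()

`re.match` won't scan ahead — the pattern has to work from the very first character.
The match spans [0:17] → '<<<<z8>>dde<<p5>>'.

'<<<<z8>>dde<<p5>>'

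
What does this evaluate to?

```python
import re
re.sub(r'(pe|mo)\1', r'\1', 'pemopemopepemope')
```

'pemopemopemope'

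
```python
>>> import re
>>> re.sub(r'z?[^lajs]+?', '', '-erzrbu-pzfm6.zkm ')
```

''

Pattern: optionally a literal 'z'; then one or more of any character except [lajs] (lazy).
Matches: at [0:1] → '-'; at [1:2] → 'e'; at [2:3] → 'r'; at [3:5] → 'zr'; at [5:6] → 'b'; ….
Each match is replaced by ''.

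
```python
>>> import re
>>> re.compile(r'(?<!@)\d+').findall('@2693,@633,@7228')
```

A negative assertion filters positions out without eating any characters.
No capturing groups, so `findall` returns the 3 full match strings.

['693', '33', '228']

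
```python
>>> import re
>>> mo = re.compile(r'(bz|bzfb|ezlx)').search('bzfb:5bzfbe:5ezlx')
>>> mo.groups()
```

('bz',)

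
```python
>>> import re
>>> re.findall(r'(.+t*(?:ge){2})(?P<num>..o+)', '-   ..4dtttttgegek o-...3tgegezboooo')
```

This matches one or more of any character, then zero or more of the literal 't', then the literal 'ge' repeated 2 times (captured); then any character, then any character, then one or more of the literal 'o' (captured as 'num').
2 groups means the one result is a tuple of 2 captured strings — 1 here.

[('-   ..4dtttttgegek o-...3tgege', 'zboooo')]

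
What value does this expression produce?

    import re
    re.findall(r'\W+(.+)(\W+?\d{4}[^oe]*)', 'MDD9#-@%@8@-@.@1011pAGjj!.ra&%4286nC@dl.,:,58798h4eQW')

[('8@-@.@1011pAGjj!.ra&%4286nC@dl.,:', ',58798h4')]

This matches one or more of a non-word character; then one or more of any character (captured); then one or more of a non-word character (lazy), then exactly 4 of a digit, then zero or more of any character except [oe] (captured).
Matches: at [4:50] match '#-@%@8@-@.@1011pAGjj!.ra&%4286nC@dl.,:,58798h4', groups = ('8@-@.@1011pAGjj!.ra&%4286nC@dl.,:', ',58798h4').
Multiple groups make `findall` return tuples — one 2-tuple for the one match.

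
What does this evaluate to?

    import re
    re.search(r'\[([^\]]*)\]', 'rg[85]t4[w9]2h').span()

`search` walks the string left to right and returns the first match it finds.
The match spans [2:6] → '[85]'.
Captured: group 1 = '85'.

(2, 6)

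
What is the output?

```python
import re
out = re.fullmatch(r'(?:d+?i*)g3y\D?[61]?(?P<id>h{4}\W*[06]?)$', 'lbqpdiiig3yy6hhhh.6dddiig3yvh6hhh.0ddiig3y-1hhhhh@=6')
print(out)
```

None

Pattern: one or more of the literal 'd' (lazy), then zero or more of the literal 'i' (non-capturing group); then the literal 'g3y', then optionally a non-digit, then optionally one of [61]; then exactly 4 of a literal 'h', then zero or more of a non-word character, then optionally one of [06] (captured as 'id'); then anchored at the end.
`re.fullmatch` requires the pattern to consume the entire string.
Here the pattern can't cover the whole string, so the call returns None.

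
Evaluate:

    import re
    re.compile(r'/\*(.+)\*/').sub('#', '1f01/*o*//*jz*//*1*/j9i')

'1f01#j9i'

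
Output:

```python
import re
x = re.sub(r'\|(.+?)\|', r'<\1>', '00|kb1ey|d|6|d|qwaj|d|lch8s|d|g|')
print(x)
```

00<kb1ey>d<6>d<qwaj>d<lch8s>d<g>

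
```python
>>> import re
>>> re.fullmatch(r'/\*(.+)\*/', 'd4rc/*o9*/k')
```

None

`fullmatch` succeeds only if the pattern covers the string from start to end.
Here there's no way to consume every character, so the call returns None.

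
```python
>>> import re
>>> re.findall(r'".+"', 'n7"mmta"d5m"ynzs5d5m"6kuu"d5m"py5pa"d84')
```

Matches: at [2:36] → '"mmta"d5m"ynzs5d5m"6kuu"d5m"py5pa"'.
No capturing groups, so `findall` returns the 1 full match string.

['"mmta"d5m"ynzs5d5m"6kuu"d5m"py5pa"']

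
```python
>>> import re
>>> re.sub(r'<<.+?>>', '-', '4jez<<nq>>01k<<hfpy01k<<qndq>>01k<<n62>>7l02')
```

Because the quantifier is non-greedy, it stops expanding at the earliest point where the rest of the pattern can succeed.
Matches: at [4:10] → '<<nq>>'; at [13:30] → '<<hfpy01k<<qndq>>'; at [33:40] → '<<n62>>'.
`sub` substitutes '-' at each match site.

'4jez-01k-01k-7l02'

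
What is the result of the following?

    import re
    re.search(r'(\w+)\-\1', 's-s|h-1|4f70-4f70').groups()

`\1` is not a pattern — it's the concrete string captured by group 1, re-applied verbatim.
Unlike `match`, `search` isn't anchored — it looks for the pattern anywhere in the string.
The match spans [0:3] → 's-s'.
Captured: group 1 = 's'.

('s',)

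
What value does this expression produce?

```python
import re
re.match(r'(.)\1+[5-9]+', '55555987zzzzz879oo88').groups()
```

('5',)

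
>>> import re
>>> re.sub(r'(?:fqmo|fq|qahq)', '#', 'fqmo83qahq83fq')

'#83#83#'

`|` is ordered: at each position the engine commits to the first alternative that works.
Matches: at [0:4] → 'fqmo'; at [6:10] → 'qahq'; at [12:14] → 'fq'.
Each match is replaced by '#'.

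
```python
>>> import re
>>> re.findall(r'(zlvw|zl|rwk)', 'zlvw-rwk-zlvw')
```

['zlvw', 'rwk', 'zlvw']

The regex engine tests alternatives in the order written; an earlier branch that matches wins even if a later one would match more.
Because there's exactly one group, `findall` drops the full match and keeps group 1 from each hit.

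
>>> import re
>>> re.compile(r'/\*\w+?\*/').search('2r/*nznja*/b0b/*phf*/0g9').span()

(2, 11)

`search` walks the string left to right and returns the first match it finds.
The match spans [2:11] → '/*nznja*/'.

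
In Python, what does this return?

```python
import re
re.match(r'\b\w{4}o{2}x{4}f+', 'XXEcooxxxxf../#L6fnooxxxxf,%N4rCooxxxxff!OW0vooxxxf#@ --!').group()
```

'XXEcooxxxxf'

Pattern: a word boundary (`\b`, zero-width); then exactly 4 of a word character, then exactly 2 of a literal 'o', then exactly 4 of a literal 'x'; then one or more of a literal 'f'.
`re.match` only tries the pattern at the start of the string.
The match spans [0:11] → 'XXEcooxxxxf'.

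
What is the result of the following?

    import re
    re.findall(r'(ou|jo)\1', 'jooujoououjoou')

`\1` has to match the exact text group 1 already captured.
One capturing group, so `findall` returns just the captured substring from the one match — 1 in all.

['ou']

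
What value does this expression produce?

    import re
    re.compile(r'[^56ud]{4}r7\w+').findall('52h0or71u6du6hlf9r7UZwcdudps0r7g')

['2h0or71u6du6hlf9r7UZwcdudps0r7g']

The pattern matches exactly 4 of any character except [56ud], then the literal 'r7'; then one or more of a word character.
Walking the string: at [1:32] → '2h0or71u6du6hlf9r7UZwcdudps0r7g'.
No capturing groups, so `findall` returns the 1 full match string.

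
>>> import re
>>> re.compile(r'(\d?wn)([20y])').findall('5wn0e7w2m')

The pattern matches optionally a digit, then the literal 'wn' (captured); then one of [20y] (captured).
Walking the string: at [0:4] match '5wn0', groups = ('5wn', '0').
With 2 capturing groups, `findall` returns a 2-tuple per match.

[('5wn', '0')]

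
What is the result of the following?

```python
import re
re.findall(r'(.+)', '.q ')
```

['.q ']

Because there's exactly one group, `findall` drops the full match and keeps group 1 from the one hit.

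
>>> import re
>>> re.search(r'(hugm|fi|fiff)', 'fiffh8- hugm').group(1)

'fi'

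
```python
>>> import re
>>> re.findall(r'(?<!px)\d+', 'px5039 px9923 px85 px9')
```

['039', '923', '5']

The negative lookaround is zero-width — it rules out positions where the adjacent text would match, without consuming anything.
Since nothing is captured, `findall` lists the 3 matched substrings directly.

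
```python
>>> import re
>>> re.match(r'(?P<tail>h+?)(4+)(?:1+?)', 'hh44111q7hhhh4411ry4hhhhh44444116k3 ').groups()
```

The match spans [0:5] → 'hh441'.
Captured: group 1 = 'hh', group 2 = '44'.

('hh', '44')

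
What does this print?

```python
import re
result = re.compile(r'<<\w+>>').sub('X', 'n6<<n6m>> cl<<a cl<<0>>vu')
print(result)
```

Every occurrence is swapped for 'X'.

n6X cl<<a clXvu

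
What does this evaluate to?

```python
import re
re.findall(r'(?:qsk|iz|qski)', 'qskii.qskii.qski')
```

['qsk', 'qsk', 'qsk']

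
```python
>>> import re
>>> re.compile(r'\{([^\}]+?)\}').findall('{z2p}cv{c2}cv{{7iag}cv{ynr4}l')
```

['z2p', 'c2', '{7iag', 'ynr4']

One capturing group, so `findall` returns just the captured substring from each match — 4 in all.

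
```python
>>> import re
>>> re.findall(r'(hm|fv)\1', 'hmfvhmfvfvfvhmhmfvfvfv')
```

`\1` has to match the exact text group 1 already captured.
Walking the string: at [6:10] match 'fvfv', group 1 = 'fv'; at [12:16] match 'hmhm', group 1 = 'hm'; at [16:20] match 'fvfv', group 1 = 'fv'.
Because there's exactly one group, `findall` drops the full match and keeps group 1 from each hit.

['fv', 'hm', 'fv']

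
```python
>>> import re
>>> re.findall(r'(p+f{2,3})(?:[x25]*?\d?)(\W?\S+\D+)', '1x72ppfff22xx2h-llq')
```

Pattern: one or more of the literal 'p', then 2 to 3 of the literal 'f' (captured); then zero or more of one of [x25] (lazy), then optionally a digit (non-capturing group); then optionally a non-word character, then one or more of a non-whitespace character, then one or more of a non-digit (captured).
Lazy quantifiers expand one character at a time until the remainder of the pattern can match.
Scanning left to right: at [4:19] match 'ppfff22xx2h-llq', groups = ('ppfff', '2xx2h-llq').
`findall` packs the 2 group values into a tuple for every match.

[('ppfff', '2xx2h-llq')]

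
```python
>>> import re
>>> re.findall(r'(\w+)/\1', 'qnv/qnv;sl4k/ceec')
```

The backreference `\1` re-matches whatever the first group consumed, character for character.
With a single group, `findall` returns only what that group captured — 1 item.

['qnv']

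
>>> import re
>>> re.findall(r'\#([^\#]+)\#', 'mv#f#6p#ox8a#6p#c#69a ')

Scanning left to right: at [2:5] match '#f#', group 1 = 'f'; at [7:13] match '#ox8a#', group 1 = 'ox8a'; at [15:18] match '#c#', group 1 = 'c'.
One capturing group, so `findall` returns just the captured substring from each match — 3 in all.

['f', 'ox8a', 'c']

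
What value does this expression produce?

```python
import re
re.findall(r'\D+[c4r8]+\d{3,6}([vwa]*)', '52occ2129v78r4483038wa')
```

['v', 'wa']

Pattern: one or more of a non-digit, then one or more of one of [c4r8]; then 3 to 6 of a digit; then zero or more of one of [vwa] (captured).
Scanning left to right: at [2:10] match 'occ2129v', group 1 = 'v'; at [12:22] match 'r4483038wa', group 1 = 'wa'.
`findall` collects group 1 from each match (2 total).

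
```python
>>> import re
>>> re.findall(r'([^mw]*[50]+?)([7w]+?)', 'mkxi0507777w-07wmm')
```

[('kxi050', '7'), ('-0', '7')]

Multiple groups make `findall` return tuples — one 2-tuple for each match.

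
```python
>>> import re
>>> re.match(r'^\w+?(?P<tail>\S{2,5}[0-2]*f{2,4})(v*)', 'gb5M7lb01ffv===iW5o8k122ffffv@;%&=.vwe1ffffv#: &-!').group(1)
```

'5M7lb01ff'

The match spans [0:12] → 'gb5M7lb01ffv'.
Captured: group 1 = '5M7lb01ff', group 2 = 'v'.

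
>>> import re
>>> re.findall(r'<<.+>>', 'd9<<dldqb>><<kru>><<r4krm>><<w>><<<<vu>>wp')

No capturing groups, so `findall` returns the 1 full match string.

['<<dldqb>><<kru>><<r4krm>><<w>><<<<vu>>']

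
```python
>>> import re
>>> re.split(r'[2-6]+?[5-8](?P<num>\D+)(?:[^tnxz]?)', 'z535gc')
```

['z', 'gc', '']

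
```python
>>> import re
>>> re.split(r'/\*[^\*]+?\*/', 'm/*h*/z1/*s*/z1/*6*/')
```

['m', 'z1', 'z1', '']

Matches to split on: at [1:6] → '/*h*/'; at [8:13] → '/*s*/'; at [15:20] → '/*6*/'.
`split` removes every match and returns the 4 fragments in between.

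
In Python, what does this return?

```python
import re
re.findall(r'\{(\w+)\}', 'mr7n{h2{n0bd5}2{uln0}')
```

['n0bd5', 'uln0']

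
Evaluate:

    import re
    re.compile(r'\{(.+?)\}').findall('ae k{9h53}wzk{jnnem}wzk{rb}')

With the lazy modifier that quantifier settles for the fewest repetitions that let the rest of the pattern succeed (the atoms after it are unaffected and can still be greedy).
One capturing group, so `findall` returns just the captured substring from each match — 3 in all.

['9h53', 'jnnem', 'rb']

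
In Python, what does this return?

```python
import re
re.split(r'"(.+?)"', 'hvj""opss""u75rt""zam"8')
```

['hvj', '"opss', '', 'u75rt', '', 'zam', '8']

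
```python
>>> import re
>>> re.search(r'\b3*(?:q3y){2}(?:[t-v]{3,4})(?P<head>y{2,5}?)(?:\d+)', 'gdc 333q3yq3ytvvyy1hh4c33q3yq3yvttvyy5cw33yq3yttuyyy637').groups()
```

('yy',)

The match spans [4:19] → '333q3yq3ytvvyy1'.
Captured: group 1 = 'yy'.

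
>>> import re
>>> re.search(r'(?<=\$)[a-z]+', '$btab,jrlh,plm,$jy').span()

(1, 5)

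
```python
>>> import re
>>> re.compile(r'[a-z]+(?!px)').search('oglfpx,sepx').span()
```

Because the assertion is negative and zero-width, positions next to the forbidden text are skipped.
The match spans [0:6] → 'oglfpx'.

(0, 6)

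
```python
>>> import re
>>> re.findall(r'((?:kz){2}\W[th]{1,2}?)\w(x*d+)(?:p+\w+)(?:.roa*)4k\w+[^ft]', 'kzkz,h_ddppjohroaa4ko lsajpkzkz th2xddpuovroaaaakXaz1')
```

[('kzkz,h', 'dd')]

Pattern: the literal 'kz' repeated 2 times, then a non-word character, then 1 to 2 of one of [th] (lazy) (captured); then a word character; then zero or more of a literal 'x', then one or more of the literal 'd' (captured); then one or more of a literal 'p', then one or more of a word character (non-capturing group); then any character, then the literal 'ro', then zero or more of the literal 'a' (non-capturing group); then the literal '4k', then one or more of a word character, then any character except [ft].
Walking the string: at [0:22] match 'kzkz,h_ddppjohroaa4ko ', groups = ('kzkz,h', 'dd').
2 groups means the one result is a tuple of 2 captured strings — 1 here.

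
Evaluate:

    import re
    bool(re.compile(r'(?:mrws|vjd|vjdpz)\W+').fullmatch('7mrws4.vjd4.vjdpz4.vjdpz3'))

False

`fullmatch` succeeds only if the pattern covers the string from start to end.
Here there's no way to consume every character, so the call returns None, and `bool(None)` is False.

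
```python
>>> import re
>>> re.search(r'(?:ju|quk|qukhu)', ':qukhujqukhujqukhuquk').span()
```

Branches in `(...|...)` are attempted left-to-right; the first branch that allows the whole pattern to succeed is taken.
`search` walks the string left to right and returns the first match it finds.
The match spans [1:4] → 'quk'.

(1, 4)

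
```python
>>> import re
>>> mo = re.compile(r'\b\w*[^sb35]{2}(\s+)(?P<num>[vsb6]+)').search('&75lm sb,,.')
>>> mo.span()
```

The pattern matches a word boundary (`\b`, zero-width); then zero or more of a word character, then exactly 2 of any character except [sb35]; then one or more of whitespace (captured); then one or more of one of [vsb6] (captured as 'num').
Unlike `match`, `search` isn't anchored — it looks for the pattern anywhere in the string.
The match spans [1:8] → '75lm sb'.
Captured: group 1 = ' ', group 2 = 'sb'.

(1, 8)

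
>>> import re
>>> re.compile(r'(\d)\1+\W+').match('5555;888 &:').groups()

('5',)

`\1` has to match the exact text group 1 already captured.
`match` is anchored at position 0; if the pattern doesn't fit there, it returns None.
The match spans [0:5] → '5555;'.
Captured: group 1 = '5'.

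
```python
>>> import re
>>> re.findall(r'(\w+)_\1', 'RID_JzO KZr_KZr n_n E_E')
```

['KZr', 'n', 'E']

After group 1 captures some text, `\1` only succeeds where that same text appears again.
Walking the string: at [8:15] match 'KZr_KZr', group 1 = 'KZr'; at [16:19] match 'n_n', group 1 = 'n'; at [20:23] match 'E_E', group 1 = 'E'.
`findall` collects group 1 from each match (3 total).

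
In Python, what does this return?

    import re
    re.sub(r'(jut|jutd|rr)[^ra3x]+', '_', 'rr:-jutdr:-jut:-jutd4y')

`sub` substitutes '_' at each match site.

'_r:-_'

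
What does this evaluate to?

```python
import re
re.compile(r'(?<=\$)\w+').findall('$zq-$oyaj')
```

The positive lookaround only admits positions where the adjacent text matches; those characters stay outside the span.
Walking the string: at [1:3] → 'zq'; at [5:9] → 'oyaj'.
No capturing groups, so `findall` returns the 2 full match strings.

['zq', 'oyaj']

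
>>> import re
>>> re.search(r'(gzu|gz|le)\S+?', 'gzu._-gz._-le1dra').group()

'gzu.'

Alternation tries branches left to right and keeps the first one that lets the overall match succeed at that position.
`re.search` scans for the first position where the pattern succeeds.
The match spans [0:4] → 'gzu.'.
Captured: group 1 = 'gzu'.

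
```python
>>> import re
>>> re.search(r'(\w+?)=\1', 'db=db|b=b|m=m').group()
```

'db=db'

After group 1 captures some text, `\1` only succeeds where that same text appears again.
`re.search` scans for the first position where the pattern succeeds.
The match spans [0:5] → 'db=db'.
Captured: group 1 = 'db'.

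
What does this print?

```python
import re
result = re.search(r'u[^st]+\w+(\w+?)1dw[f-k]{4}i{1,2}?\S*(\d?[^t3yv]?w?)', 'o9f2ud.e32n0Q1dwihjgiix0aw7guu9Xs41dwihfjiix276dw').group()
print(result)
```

ud.e32n0Q1dwihjgiix0aw7guu9Xs41dwihfjiix276dw

Pattern: the literal 'u', then one or more of any character except [st], then one or more of a word character; then one or more of a word character (lazy) (captured); then the literal '1d', then the literal 'w', then exactly 4 of a character in [f-k]; then 1 to 2 of the literal 'i' (lazy), then zero or more of a non-whitespace character; then optionally a digit, then optionally any character except [t3yv], then optionally a literal 'w' (captured).
`re.search` scans for the first position where the pattern succeeds.
The match spans [4:49] → 'ud.e32n0Q1dwihjgiix0aw7guu9Xs41dwihfjiix276dw'.
Captured: group 1 = '4', group 2 = ''.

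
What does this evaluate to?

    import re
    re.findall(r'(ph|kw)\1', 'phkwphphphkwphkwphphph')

['ph', 'ph']

The backreference `\1` re-matches whatever the first group consumed, character for character.
Scanning left to right: at [4:8] match 'phph', group 1 = 'ph'; at [16:20] match 'phph', group 1 = 'ph'.
One capturing group, so `findall` returns just the captured substring from each match — 2 in all.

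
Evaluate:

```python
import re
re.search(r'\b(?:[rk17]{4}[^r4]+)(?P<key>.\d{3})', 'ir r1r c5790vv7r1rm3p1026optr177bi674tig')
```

Here nothing in the string fits, so the call returns None.

None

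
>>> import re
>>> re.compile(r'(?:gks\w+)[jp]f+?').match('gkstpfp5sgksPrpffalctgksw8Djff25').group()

'gkstpfp5sgksPrpffalctgksw8Djf'

This matches the literal 'gks', then one or more of a word character (non-capturing group); then one of [jp], then one or more of the literal 'f' (lazy).
Because the quantifier is non-greedy, it stops expanding at the earliest point where the rest of the pattern can succeed.
With `match`, the pattern is implicitly anchored at the beginning.
The match spans [0:29] → 'gkstpfp5sgksPrpffalctgksw8Djf'.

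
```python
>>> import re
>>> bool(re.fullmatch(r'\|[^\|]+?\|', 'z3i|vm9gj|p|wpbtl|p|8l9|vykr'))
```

False

`fullmatch` succeeds only if the pattern covers the string from start to end.
Here there's no way to consume every character, so the call returns None, and `bool(None)` is False.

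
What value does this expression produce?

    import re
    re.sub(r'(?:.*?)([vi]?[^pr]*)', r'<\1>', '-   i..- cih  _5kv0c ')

'<-   i..- cih  _5kv0c ><>'

This matches zero or more of any character (lazy) (non-capturing group); then optionally one of [vi], then zero or more of any character except [pr] (captured).
Lazy quantifiers expand one character at a time until the remainder of the pattern can match.
Matches: at [0:21] → '-   i..- cih  _5kv0c '; at [21:21] → ''.
`\1` in the replacement pulls in group 1's text for each match.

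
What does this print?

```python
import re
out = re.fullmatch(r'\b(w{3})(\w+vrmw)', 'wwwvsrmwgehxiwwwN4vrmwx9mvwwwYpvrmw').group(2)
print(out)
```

vsrmwgehxiwwwN4vrmwx9mvwwwYpvrmw

The match spans [0:35] → 'wwwvsrmwgehxiwwwN4vrmwx9mvwwwYpvrmw'.
Captured: group 1 = 'www', group 2 = 'vsrmwgehxiwwwN4vrmwx9mvwwwYpvrmw'.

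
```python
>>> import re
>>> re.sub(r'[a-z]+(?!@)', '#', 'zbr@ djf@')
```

'#r@ #f@'

The negative lookahead/lookbehind blocks any match where the forbidden context is present.
Every occurrence is swapped for '#'.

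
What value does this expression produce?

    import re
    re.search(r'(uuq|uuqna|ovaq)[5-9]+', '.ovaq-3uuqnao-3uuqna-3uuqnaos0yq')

None

Here the pattern never matches, so the call returns None.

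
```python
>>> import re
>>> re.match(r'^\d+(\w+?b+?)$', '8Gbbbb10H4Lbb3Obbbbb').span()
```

`re.match` won't scan ahead — the pattern has to work from the very first character.
The match spans [0:20] → '8Gbbbb10H4Lbb3Obbbbb'.

(0, 20)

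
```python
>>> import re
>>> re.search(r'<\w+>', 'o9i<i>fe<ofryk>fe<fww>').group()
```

'<i>'

Unlike `match`, `search` isn't anchored — it looks for the pattern anywhere in the string.
The match spans [3:6] → '<i>'.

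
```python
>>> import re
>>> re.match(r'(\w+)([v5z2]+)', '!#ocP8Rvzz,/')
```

None

The pattern matches one or more of a word character (captured); then one or more of one of [v5z2] (captured).
`re.match` only tries the pattern at the start of the string.
Here the string doesn't start with a match, so the call returns None.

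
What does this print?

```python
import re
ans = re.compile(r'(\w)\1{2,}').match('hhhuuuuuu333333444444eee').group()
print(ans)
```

hhh

`re.match` won't scan ahead — the pattern has to work from the very first character.
The match spans [0:3] → 'hhh'.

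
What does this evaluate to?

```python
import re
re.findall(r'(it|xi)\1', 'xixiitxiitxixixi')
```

The backreference `\1` re-matches whatever the first group consumed, character for character.
Scanning left to right: at [0:4] match 'xixi', group 1 = 'xi'; at [10:14] match 'xixi', group 1 = 'xi'.
With a single group, `findall` returns only what that group captured — 2 items.

['xi', 'xi']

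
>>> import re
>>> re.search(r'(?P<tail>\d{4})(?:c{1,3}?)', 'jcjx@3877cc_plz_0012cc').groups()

('3877',)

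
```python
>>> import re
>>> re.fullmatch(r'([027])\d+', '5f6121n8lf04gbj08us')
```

The pattern matches one of [027] (captured); then one or more of a digit.
`fullmatch` succeeds only if the pattern covers the string from start to end.
Here the string isn't matched end-to-end, so the call returns None.

None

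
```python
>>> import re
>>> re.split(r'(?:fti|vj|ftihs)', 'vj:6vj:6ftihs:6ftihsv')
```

`|` is ordered: at each position the engine commits to the first alternative that works.
The string is cut at each match, leaving 5 pieces.

['', ':6', ':6', 'hs:6', 'hsv']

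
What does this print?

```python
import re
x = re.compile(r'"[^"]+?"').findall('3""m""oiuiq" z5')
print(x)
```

Scanning left to right: at [2:5] → '"m"'; at [5:12] → '"oiuiq"'.
With no groups in the pattern, `findall` gives back each whole match — 2 here.

['"m"', '"oiuiq"']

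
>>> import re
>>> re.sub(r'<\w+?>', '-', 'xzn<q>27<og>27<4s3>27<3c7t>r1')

Matches: at [3:6] → '<q>'; at [8:12] → '<og>'; at [14:19] → '<4s3>'; at [21:27] → '<3c7t>'.
Each match is replaced by '-'.

'xzn-27-27-27-r1'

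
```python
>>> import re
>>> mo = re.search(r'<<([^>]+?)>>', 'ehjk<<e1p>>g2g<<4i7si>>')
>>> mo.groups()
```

('e1p',)

Unlike `match`, `search` isn't anchored — it looks for the pattern anywhere in the string.
The match spans [4:11] → '<<e1p>>'.
Captured: group 1 = 'e1p'.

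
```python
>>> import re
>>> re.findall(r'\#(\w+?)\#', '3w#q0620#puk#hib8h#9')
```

['q0620', 'hib8h']

Scanning left to right: at [2:9] match '#q0620#', group 1 = 'q0620'; at [12:19] match '#hib8h#', group 1 = 'hib8h'.
`findall` collects group 1 from each match (2 total).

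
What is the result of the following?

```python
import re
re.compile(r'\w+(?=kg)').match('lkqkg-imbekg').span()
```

The positive lookaround only admits positions where the adjacent text matches; those characters stay outside the span.
With `match`, the pattern is implicitly anchored at the beginning.
The match spans [0:3] → 'lkq'.

(0, 3)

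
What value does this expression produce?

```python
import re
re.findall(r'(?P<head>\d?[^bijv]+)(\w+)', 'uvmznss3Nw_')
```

[('u', 'vmznss3Nw_')]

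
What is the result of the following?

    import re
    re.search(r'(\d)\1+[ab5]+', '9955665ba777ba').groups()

('9',)

A backreference is literal: `\1` must see the identical characters the first group matched.
`search` walks the string left to right and returns the first match it finds.
The match spans [0:4] → '9955'.
Captured: group 1 = '9'.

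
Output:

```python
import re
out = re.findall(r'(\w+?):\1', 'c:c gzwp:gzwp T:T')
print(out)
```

['c', 'gzwp', 'T']

A backreference is literal: `\1` must see the identical characters the first group matched.
Scanning left to right: at [0:3] match 'c:c', group 1 = 'c'; at [4:13] match 'gzwp:gzwp', group 1 = 'gzwp'; at [14:17] match 'T:T', group 1 = 'T'.
Because there's exactly one group, `findall` drops the full match and keeps group 1 from each hit.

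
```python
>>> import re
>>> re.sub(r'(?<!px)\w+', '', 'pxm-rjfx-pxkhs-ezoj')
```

Because the assertion is negative and zero-width, positions next to the forbidden text are skipped.
Every occurrence is swapped for ''.

'---'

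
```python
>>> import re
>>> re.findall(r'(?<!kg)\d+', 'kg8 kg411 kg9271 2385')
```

['11', '271', '2385']

The negative lookaround is zero-width — it rules out positions where the adjacent text would match, without consuming anything.
Walking the string: at [7:9] → '11'; at [13:16] → '271'; at [17:21] → '2385'.
`findall` yields the raw match text (3 of them) because the pattern has no groups.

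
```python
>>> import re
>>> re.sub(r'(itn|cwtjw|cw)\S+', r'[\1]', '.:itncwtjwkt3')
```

'.:[itn]'

`\1` in the replacement pulls in group 1's text for each match.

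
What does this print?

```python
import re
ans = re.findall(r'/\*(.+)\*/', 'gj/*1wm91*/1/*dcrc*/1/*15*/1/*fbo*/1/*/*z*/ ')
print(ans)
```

['1wm91*/1/*dcrc*/1/*15*/1/*fbo*/1/*/*z']

Matches: at [2:43] match '/*1wm91*/1/*dcrc*/1/*15*/1/*fbo*/1/*/*z*/', group 1 = '1wm91*/1/*dcrc*/1/*15*/1/*fbo*/1/*/*z'.
`findall` collects group 1 from the one match (1 total).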